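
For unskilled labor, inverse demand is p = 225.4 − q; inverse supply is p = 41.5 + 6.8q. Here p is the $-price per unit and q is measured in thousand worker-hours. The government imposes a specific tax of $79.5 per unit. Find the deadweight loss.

$405.14 thousand

Competitive equilibrium: 225.4 − q = 41.5 + 6.8q → q* = 23.5769, p* = 201.8231.
With the tax, the buyer price exceeds the seller price by 79.5: (225.4 − q) − (41.5 + 6.8q) = 79.5 → q' = 13.3846.
Δq = 23.5769 − 13.3846 = 10.1923; the wedge equals the tax, 79.5.
DWL = ½ × 10.1923 × 79.5 = $405.14 thousand.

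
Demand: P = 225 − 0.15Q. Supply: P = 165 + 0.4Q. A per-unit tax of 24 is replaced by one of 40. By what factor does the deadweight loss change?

2.778

Competitive equilibrium: 225 − 0.15Q = 165 + 0.4Q → Q* = 109.0909, P* = 208.6364.
For a per-unit tax t: ΔQ = t/0.55, so DWL = ½·t·(t/0.55) = t²/1.1.
At t = 24: DWL = 523.636. At t = 40: DWL = 1454.545.
Ratio = (40/24)² = 2.778.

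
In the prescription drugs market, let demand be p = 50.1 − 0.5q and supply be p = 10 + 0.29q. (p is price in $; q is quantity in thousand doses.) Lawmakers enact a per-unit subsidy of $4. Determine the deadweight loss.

Competitive equilibrium: 50.1 − 0.5q = 10 + 0.29q → q* = 50.7595, p* = 24.7203.
The subsidy lowers effective supply by 4: p = 6 + 0.29q.
New quantity: 50.1 − 0.5q = 6 + 0.29q → q' = 55.8228.
Overproduction Δq = 55.8228 − 50.7595 = 5.0633; wedge = subsidy = 4.
The triangle = ½ × 5.0633 × 4 = $10.13 thousand.

$10.13 thousand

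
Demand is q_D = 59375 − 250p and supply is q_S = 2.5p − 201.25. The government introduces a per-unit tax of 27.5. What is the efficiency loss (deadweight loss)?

In inverse form: demand p = 237.5 − 0.004q, supply p = 80.5 + 0.4q.
Competitive equilibrium: 237.5 − 0.004q = 80.5 + 0.4q → q* = 388.6139, p* = 235.9455.
With the tax, the buyer price exceeds the seller price by 27.5: (237.5 − 0.004q) − (80.5 + 0.4q) = 27.5 → q' = 320.5446.
Δq = 388.6139 − 320.5446 = 68.0693; the wedge equals the tax, 27.5.
Welfare loss = ½ × 68.0693 × 27.5 = 935.95.

935.95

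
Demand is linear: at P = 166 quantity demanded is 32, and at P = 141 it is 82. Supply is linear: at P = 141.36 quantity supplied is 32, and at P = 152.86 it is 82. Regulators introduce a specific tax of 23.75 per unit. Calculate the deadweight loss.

Demand slope = (141 − 166)/(82 − 32) = −0.5, so P = 182 − 0.5Q.
Supply slope = (152.86 − 141.36)/(82 − 32) = 0.23, so P = 134 + 0.23Q.
Competitive equilibrium: 182 − 0.5Q = 134 + 0.23Q → Q* = 65.7534, P* = 149.1233.
With the tax, the buyer price exceeds the seller price by 23.75: (182 − 0.5Q) − (134 + 0.23Q) = 23.75 → Q' = 33.2192.
ΔQ = 65.7534 − 33.2192 = 32.5342; the wedge equals the tax, 23.75.
The triangle = ½ × 32.5342 × 23.75 = 386.34.

386.34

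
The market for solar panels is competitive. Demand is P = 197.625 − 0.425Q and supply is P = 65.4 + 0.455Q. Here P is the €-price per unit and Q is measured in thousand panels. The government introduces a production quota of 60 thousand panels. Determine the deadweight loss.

€3584.28 thousand

Competitive equilibrium: 197.625 − 0.425Q = 65.4 + 0.455Q → Q* = 150.2557, P* = 133.7663.
At Q = 60: demand price = 197.625 − 0.425·60 = 172.125; supply price = 65.4 + 0.455·60 = 92.7.
ΔQ = 150.2557 − 60 = 90.2557; wedge = 172.125 − 92.7 = 79.425.
Deadweight loss = ½ × 90.2557 × 79.425 = €3584.28 thousand.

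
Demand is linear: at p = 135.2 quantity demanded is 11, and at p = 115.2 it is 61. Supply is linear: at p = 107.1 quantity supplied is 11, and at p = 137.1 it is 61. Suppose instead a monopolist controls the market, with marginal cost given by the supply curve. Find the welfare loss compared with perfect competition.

Demand slope = (115.2 − 135.2)/(61 − 11) = −0.4, so p = 139.6 − 0.4q.
Supply slope = (137.1 − 107.1)/(61 − 11) = 0.6, so p = 100.5 + 0.6q.
Competitive equilibrium: 139.6 − 0.4q = 100.5 + 0.6q → q* = 39.1, p* = 123.96.
Marginal revenue: MR = 139.6 − 0.8q. Set MR = MC: 139.6 − 0.8q = 100.5 + 0.6q → q_m = 27.9286.
Price p_m = 139.6 − 0.4·27.9286 = 128.4286; MC(q_m) = 100.5 + 0.6·27.9286 = 117.2572.
Competitive q* = 39.1, so Δq = 11.1714; wedge = 128.4286 − 117.2572 = 11.1714.
The triangle = ½ × 11.1714 × 11.1714 = 62.40.

62.40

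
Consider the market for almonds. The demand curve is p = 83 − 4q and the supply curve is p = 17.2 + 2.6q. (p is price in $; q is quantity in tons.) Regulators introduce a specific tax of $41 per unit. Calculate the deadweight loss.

$127.35

Competitive equilibrium: 83 − 4q = 17.2 + 2.6q → q* = 9.9697, p* = 43.1212.
With the tax, the buyer price exceeds the seller price by 41: (83 − 4q) − (17.2 + 2.6q) = 41 → q' = 3.7576.
Δq = 9.9697 − 3.7576 = 6.2121; the wedge equals the tax, 41.
Welfare loss = ½ × 6.2121 × 41 = $127.35.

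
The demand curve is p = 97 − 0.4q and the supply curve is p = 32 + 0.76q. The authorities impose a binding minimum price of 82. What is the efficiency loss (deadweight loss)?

199.25

Competitive equilibrium: 97 − 0.4q = 32 + 0.76q → q* = 56.0345, p* = 74.5862.
At the floor p = 82, quantity demanded = (97 − 82)/0.4 = 37.5.
Sellers' marginal cost at q' = 37.5: 32 + 0.76·37.5 = 60.5.
Δq = 56.0345 − 37.5 = 18.5345; wedge = 82 − 60.5 = 21.5.
Welfare loss = ½ × 18.5345 × 21.5 = 199.25.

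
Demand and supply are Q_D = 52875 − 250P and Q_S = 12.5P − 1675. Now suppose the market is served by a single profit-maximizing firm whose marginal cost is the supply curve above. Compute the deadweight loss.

73.87

In inverse form: demand P = 211.5 − 0.004Q, supply P = 134 + 0.08Q.
Competitive equilibrium: 211.5 − 0.004Q = 134 + 0.08Q → Q* = 922.619, P* = 207.8095.
Marginal revenue: MR = 211.5 − 0.008Q. Set MR = MC: 211.5 − 0.008Q = 134 + 0.08Q → Q_m = 880.6818.
Price P_m = 211.5 − 0.004·880.6818 = 207.9773; MC(Q_m) = 134 + 0.08·880.6818 = 204.4545.
Competitive Q* = 922.619, so ΔQ = 41.9372; wedge = 207.9773 − 204.4545 = 3.5228.
The triangle = ½ × 41.9372 × 3.5228 = 73.87.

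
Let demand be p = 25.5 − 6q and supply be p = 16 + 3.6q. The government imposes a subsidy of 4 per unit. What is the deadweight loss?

Competitive equilibrium: 25.5 − 6q = 16 + 3.6q → q* = 0.9896, p* = 19.5625.
The subsidy lowers effective supply by 4: p = 12 + 3.6q.
New quantity: 25.5 − 6q = 12 + 3.6q → q' = 1.4063.
Overproduction Δq = 1.4063 − 0.9896 = 0.4167; wedge = subsidy = 4.
Welfare loss = ½ × 0.4167 × 4 = 0.83.

0.83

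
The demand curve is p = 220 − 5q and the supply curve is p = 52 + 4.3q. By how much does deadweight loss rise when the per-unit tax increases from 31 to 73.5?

238.78

Competitive equilibrium: 220 − 5q = 52 + 4.3q → q* = 18.0645, p* = 129.6774.
For a per-unit tax t: Δq = t/9.3, so DWL = ½·t·(t/9.3) = t²/18.6.
At t = 31: DWL = 51.667. At t = 73.5: DWL = 290.444.
Increase = 290.444 − 51.667 = 238.78.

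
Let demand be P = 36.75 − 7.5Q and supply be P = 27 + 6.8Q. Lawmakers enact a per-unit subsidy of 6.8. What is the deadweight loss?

Competitive equilibrium: 36.75 − 7.5Q = 27 + 6.8Q → Q* = 0.6818, P* = 31.6364.
The subsidy lowers effective supply by 6.8: P = 20.2 + 6.8Q.
New quantity: 36.75 − 7.5Q = 20.2 + 6.8Q → Q' = 1.1573.
Overproduction ΔQ = 1.1573 − 0.6818 = 0.4755; wedge = subsidy = 6.8.
DWL = ½ × 0.4755 × 6.8 = 1.62.

1.62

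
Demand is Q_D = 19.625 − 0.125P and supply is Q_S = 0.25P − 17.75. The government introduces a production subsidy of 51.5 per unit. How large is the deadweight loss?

In inverse form: demand P = 157 − 8Q, supply P = 71 + 4Q.
Competitive equilibrium: 157 − 8Q = 71 + 4Q → Q* = 7.1667, P* = 99.6667.
The subsidy lowers effective supply by 51.5: P = 19.5 + 4Q.
New quantity: 157 − 8Q = 19.5 + 4Q → Q' = 11.4583.
Overproduction ΔQ = 11.4583 − 7.1667 = 4.2916; wedge = subsidy = 51.5.
Deadweight loss = ½ × 4.2916 × 51.5 = 110.51.

110.51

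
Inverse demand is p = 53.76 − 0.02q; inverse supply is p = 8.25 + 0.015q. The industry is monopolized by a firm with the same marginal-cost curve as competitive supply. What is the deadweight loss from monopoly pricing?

Competitive equilibrium: 53.76 − 0.02q = 8.25 + 0.015q → q* = 1300.28571, p* = 27.75429.
Marginal revenue: MR = 53.76 − 0.04q. Set MR = MC: 53.76 − 0.04q = 8.25 + 0.015q → q_m = 827.45455.
Price p_m = 53.76 − 0.02·827.45455 = 37.21091; MC(q_m) = 8.25 + 0.015·827.45455 = 20.66182.
Competitive q* = 1300.28571, so Δq = 472.83116; wedge = 37.21091 − 20.66182 = 16.54909.
The triangle = ½ × 472.83116 × 16.54909 = 3912.46.

3912.46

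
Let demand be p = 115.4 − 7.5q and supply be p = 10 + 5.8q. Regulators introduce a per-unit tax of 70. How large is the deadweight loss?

Competitive equilibrium: 115.4 − 7.5q = 10 + 5.8q → q* = 7.9248, p* = 55.9639.
With the tax, the buyer price exceeds the seller price by 70: (115.4 − 7.5q) − (10 + 5.8q) = 70 → q' = 2.6617.
Δq = 7.9248 − 2.6617 = 5.2631; the wedge equals the tax, 70.
DWL = ½ × 5.2631 × 70 = 184.21.

184.21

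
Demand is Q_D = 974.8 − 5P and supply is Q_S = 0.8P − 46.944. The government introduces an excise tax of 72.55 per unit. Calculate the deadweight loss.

In inverse form: demand P = 194.96 − 0.2Q, supply P = 58.68 + 1.25Q.
Competitive equilibrium: 194.96 − 0.2Q = 58.68 + 1.25Q → Q* = 93.9862, P* = 176.1628.
With the tax, the buyer price exceeds the seller price by 72.55: (194.96 − 0.2Q) − (58.68 + 1.25Q) = 72.55 → Q' = 43.9517.
ΔQ = 93.9862 − 43.9517 = 50.0345; the wedge equals the tax, 72.55.
DWL = ½ × 50.0345 × 72.55 = 1815.

1815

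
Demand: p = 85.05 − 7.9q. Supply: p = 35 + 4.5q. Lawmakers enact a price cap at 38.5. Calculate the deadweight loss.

65.83

Competitive equilibrium: 85.05 − 7.9q = 35 + 4.5q → q* = 4.0363, p* = 53.1633.
At the ceiling p = 38.5, quantity supplied = (38.5 − 35)/4.5 = 0.7778.
Willingness to pay at q' = 0.7778: 85.05 − 7.9·0.7778 = 78.9054.
Δq = 4.0363 − 0.7778 = 3.2585; wedge = 78.9054 − 38.5 = 40.4054.
Deadweight loss = ½ × 3.2585 × 40.4054 = 65.83.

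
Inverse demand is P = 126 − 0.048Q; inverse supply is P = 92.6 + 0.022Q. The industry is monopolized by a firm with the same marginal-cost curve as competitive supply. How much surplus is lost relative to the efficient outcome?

Competitive equilibrium: 126 − 0.048Q = 92.6 + 0.022Q → Q* = 477.14286, P* = 103.09714.
Marginal revenue: MR = 126 − 0.096Q. Set MR = MC: 126 − 0.096Q = 92.6 + 0.022Q → Q_m = 283.05085.
Price P_m = 126 − 0.048·283.05085 = 112.41356; MC(Q_m) = 92.6 + 0.022·283.05085 = 98.82712.
Competitive Q* = 477.14286, so ΔQ = 194.09201; wedge = 112.41356 − 98.82712 = 13.58644.
Welfare loss = ½ × 194.09201 × 13.58644 = 1318.51.

1318.51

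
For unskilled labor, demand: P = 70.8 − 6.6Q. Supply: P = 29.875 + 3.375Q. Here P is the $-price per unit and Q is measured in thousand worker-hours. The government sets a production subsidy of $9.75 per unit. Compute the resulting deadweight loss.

Competitive equilibrium: 70.8 − 6.6Q = 29.875 + 3.375Q → Q* = 4.10276, P* = 43.7218.
The subsidy lowers effective supply by 9.75: P = 20.125 + 3.375Q.
New quantity: 70.8 − 6.6Q = 20.125 + 3.375Q → Q' = 5.0802.
Overproduction ΔQ = 5.0802 − 4.10276 = 0.97744; wedge = subsidy = 9.75.
The triangle = ½ × 0.97744 × 9.75 = $4.77 thousand.

$4.77 thousand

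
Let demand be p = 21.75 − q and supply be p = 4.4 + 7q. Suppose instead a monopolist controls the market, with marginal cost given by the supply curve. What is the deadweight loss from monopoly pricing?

0.23

Competitive equilibrium: 21.75 − q = 4.4 + 7q → q* = 2.1688, p* = 19.5813.
Marginal revenue: MR = 21.75 − 2q. Set MR = MC: 21.75 − 2q = 4.4 + 7q → q_m = 1.9278.
Price p_m = 21.75 − 1·1.9278 = 19.8222; MC(q_m) = 4.4 + 7·1.9278 = 17.8946.
Competitive q* = 2.1688, so Δq = 0.241; wedge = 19.8222 − 17.8946 = 1.9276.
DWL = ½ × 0.241 × 1.9276 = 0.23.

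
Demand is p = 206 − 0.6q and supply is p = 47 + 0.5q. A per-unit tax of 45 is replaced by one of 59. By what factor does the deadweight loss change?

Competitive equilibrium: 206 − 0.6q = 47 + 0.5q → q* = 144.5455, p* = 119.2727.
For a per-unit tax t: Δq = t/1.1, so DWL = ½·t·(t/1.1) = t²/2.2.
At t = 45: DWL = 920.455. At t = 59: DWL = 1582.273.
Ratio = (59/45)² = 1.719.

1.719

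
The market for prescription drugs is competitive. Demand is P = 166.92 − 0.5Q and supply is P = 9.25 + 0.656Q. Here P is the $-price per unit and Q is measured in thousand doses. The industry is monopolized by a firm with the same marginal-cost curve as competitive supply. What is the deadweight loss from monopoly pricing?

$980.23 thousand

Competitive equilibrium: 166.92 − 0.5Q = 9.25 + 0.656Q → Q* = 136.3927, P* = 98.7236.
Marginal revenue: MR = 166.92 − Q. Set MR = MC: 166.92 − Q = 9.25 + 0.656Q → Q_m = 95.2114.
Price P_m = 166.92 − 0.5·95.2114 = 119.3143; MC(Q_m) = 9.25 + 0.656·95.2114 = 71.7087.
Competitive Q* = 136.3927, so ΔQ = 41.1813; wedge = 119.3143 − 71.7087 = 47.6056.
The triangle = ½ × 41.1813 × 47.6056 = $980.23 thousand.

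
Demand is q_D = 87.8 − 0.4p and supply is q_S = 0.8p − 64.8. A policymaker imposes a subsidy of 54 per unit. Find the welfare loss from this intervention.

388.80

In inverse form: demand p = 219.5 − 2.5q, supply p = 81 + 1.25q.
Competitive equilibrium: 219.5 − 2.5q = 81 + 1.25q → q* = 36.9333, p* = 127.1667.
The subsidy lowers effective supply by 54: p = 27 + 1.25q.
New quantity: 219.5 − 2.5q = 27 + 1.25q → q' = 51.3333.
Overproduction Δq = 51.3333 − 36.9333 = 14.4; wedge = subsidy = 54.
Welfare loss = ½ × 14.4 × 54 = 388.80.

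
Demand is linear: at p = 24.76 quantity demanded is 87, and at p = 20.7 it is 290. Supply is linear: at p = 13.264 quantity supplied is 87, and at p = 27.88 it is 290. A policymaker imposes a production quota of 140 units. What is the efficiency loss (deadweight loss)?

Demand slope = (20.7 − 24.76)/(290 − 87) = −0.02, so p = 26.5 − 0.02q.
Supply slope = (27.88 − 13.264)/(290 − 87) = 0.072, so p = 7 + 0.072q.
Competitive equilibrium: 26.5 − 0.02q = 7 + 0.072q → q* = 211.9565, p* = 22.2609.
At q = 140: demand price = 26.5 − 0.02·140 = 23.7; supply price = 7 + 0.072·140 = 17.08.
Δq = 211.9565 − 140 = 71.9565; wedge = 23.7 − 17.08 = 6.62.
Welfare loss = ½ × 71.9565 × 6.62 = 238.18.

238.18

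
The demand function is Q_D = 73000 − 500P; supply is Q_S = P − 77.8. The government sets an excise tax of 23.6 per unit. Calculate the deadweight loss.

In inverse form: demand P = 146 − 0.002Q, supply P = 77.8 + Q.
Competitive equilibrium: 146 − 0.002Q = 77.8 + Q → Q* = 68.0639, P* = 145.8639.
With the tax, the buyer price exceeds the seller price by 23.6: (146 − 0.002Q) − (77.8 + Q) = 23.6 → Q' = 44.511.
ΔQ = 68.0639 − 44.511 = 23.5529; the wedge equals the tax, 23.6.
Welfare loss = ½ × 23.5529 × 23.6 = 277.92.

277.92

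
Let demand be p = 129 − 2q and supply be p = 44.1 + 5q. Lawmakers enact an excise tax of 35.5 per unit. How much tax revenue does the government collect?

250.53

Competitive equilibrium: 129 − 2q = 44.1 + 5q → q* = 12.1286, p* = 104.7429.
With the tax, the buyer price exceeds the seller price by 35.5: (129 − 2q) − (44.1 + 5q) = 35.5 → q' = 7.0571.
Tax revenue = 35.5 × 7.0571 = 250.53.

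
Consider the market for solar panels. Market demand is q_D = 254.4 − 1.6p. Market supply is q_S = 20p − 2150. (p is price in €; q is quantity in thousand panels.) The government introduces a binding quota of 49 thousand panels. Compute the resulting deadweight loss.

In inverse form: demand p = 159 − 0.625q, supply p = 107.5 + 0.05q.
Competitive equilibrium: 159 − 0.625q = 107.5 + 0.05q → q* = 76.2963, p* = 111.3148.
At q = 49: demand price = 159 − 0.625·49 = 128.375; supply price = 107.5 + 0.05·49 = 109.95.
Δq = 76.2963 − 49 = 27.2963; wedge = 128.375 − 109.95 = 18.425.
Deadweight loss = ½ × 27.2963 × 18.425 = €251.47 thousand.

€251.47 thousand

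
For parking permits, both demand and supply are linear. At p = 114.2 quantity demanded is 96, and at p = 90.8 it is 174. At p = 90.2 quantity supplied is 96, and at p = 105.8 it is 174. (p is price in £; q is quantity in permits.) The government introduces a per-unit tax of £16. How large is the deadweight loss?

Demand slope = (90.8 − 114.2)/(174 − 96) = −0.3, so p = 143 − 0.3q.
Supply slope = (105.8 − 90.2)/(174 − 96) = 0.2, so p = 71 + 0.2q.
Competitive equilibrium: 143 − 0.3q = 71 + 0.2q → q* = 144, p* = 99.8.
With the tax, the buyer price exceeds the seller price by 16: (143 − 0.3q) − (71 + 0.2q) = 16 → q' = 112.
Δq = 144 − 112 = 32; the wedge equals the tax, 16.
Deadweight loss = ½ × 32 × 16 = £256.

£256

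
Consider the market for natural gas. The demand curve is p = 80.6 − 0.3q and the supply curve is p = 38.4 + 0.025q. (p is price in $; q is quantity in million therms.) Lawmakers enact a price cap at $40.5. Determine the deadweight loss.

$341.55 million

Competitive equilibrium: 80.6 − 0.3q = 38.4 + 0.025q → q* = 129.8462, p* = 41.6462.
At the ceiling p = 40.5, quantity supplied = (40.5 − 38.4)/0.025 = 84.
Willingness to pay at q' = 84: 80.6 − 0.3·84 = 55.4.
Δq = 129.8462 − 84 = 45.8462; wedge = 55.4 − 40.5 = 14.9.
The triangle = ½ × 45.8462 × 14.9 = $341.55 million.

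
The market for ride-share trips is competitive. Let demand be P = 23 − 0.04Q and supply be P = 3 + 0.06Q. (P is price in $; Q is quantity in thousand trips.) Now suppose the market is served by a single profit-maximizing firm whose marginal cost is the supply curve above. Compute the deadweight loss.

$163.27 thousand

Competitive equilibrium: 23 − 0.04Q = 3 + 0.06Q → Q* = 200, P* = 15.
Marginal revenue: MR = 23 − 0.08Q. Set MR = MC: 23 − 0.08Q = 3 + 0.06Q → Q_m = 142.8571.
Price P_m = 23 − 0.04·142.8571 = 17.2857; MC(Q_m) = 3 + 0.06·142.8571 = 11.5714.
Competitive Q* = 200, so ΔQ = 57.1429; wedge = 17.2857 − 11.5714 = 5.7143.
Welfare loss = ½ × 57.1429 × 5.7143 = $163.27 thousand.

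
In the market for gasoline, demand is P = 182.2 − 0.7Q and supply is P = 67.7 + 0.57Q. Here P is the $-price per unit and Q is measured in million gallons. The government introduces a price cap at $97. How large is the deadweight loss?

$953.69 million

Competitive equilibrium: 182.2 − 0.7Q = 67.7 + 0.57Q → Q* = 90.1575, P* = 119.0898.
At the ceiling P = 97, quantity supplied = (97 − 67.7)/0.57 = 51.4035.
Willingness to pay at Q' = 51.4035: 182.2 − 0.7·51.4035 = 146.2176.
ΔQ = 90.1575 − 51.4035 = 38.754; wedge = 146.2176 − 97 = 49.2176.
The triangle = ½ × 38.754 × 49.2176 = $953.69 million.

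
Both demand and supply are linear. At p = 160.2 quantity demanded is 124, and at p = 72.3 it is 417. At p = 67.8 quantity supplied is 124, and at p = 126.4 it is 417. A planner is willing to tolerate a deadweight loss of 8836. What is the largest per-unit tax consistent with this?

Demand slope = (72.3 − 160.2)/(417 − 124) = −0.3, so p = 197.4 − 0.3q.
Supply slope = (126.4 − 67.8)/(417 − 124) = 0.2, so p = 43 + 0.2q.
Competitive equilibrium: 197.4 − 0.3q = 43 + 0.2q → q* = 308.8, p* = 104.76.
A tax t gives Δq = t/0.5 and wedge t, so DWL = t²/1.
t²/1 = 8836 → t² = 8836 → t = 94.

94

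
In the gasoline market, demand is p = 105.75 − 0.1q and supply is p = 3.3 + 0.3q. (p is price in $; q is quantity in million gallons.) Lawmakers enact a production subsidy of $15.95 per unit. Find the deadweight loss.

Competitive equilibrium: 105.75 − 0.1q = 3.3 + 0.3q → q* = 256.125, p* = 80.1375.
The subsidy lowers effective supply by 15.95: p = 0.3q − 12.65.
New quantity: 105.75 − 0.1q = 0.3q − 12.65 → q' = 296.
Overproduction Δq = 296 − 256.125 = 39.875; wedge = subsidy = 15.95.
Deadweight loss = ½ × 39.875 × 15.95 = $318 million.

$318 million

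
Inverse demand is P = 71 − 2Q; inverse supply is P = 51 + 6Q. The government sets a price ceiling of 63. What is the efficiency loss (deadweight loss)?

Competitive equilibrium: 71 − 2Q = 51 + 6Q → Q* = 2.5, P* = 66.
At the ceiling P = 63, quantity supplied = (63 − 51)/6 = 2.
Willingness to pay at Q' = 2: 71 − 2·2 = 67.
ΔQ = 2.5 − 2 = 0.5; wedge = 67 − 63 = 4.
DWL = ½ × 0.5 × 4 = 1.

1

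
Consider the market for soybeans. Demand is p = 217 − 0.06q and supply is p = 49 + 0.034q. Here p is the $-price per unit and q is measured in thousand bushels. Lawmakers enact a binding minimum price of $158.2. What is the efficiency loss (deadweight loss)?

Competitive equilibrium: 217 − 0.06q = 49 + 0.034q → q* = 1787.234, p* = 109.766.
At the floor p = 158.2, quantity demanded = (217 − 158.2)/0.06 = 980.
Sellers' marginal cost at q' = 980: 49 + 0.034·980 = 82.32.
Δq = 1787.234 − 980 = 807.234; wedge = 158.2 − 82.32 = 75.88.
Welfare loss = ½ × 807.234 × 75.88 = $30626.46 thousand.

$30626.46 thousand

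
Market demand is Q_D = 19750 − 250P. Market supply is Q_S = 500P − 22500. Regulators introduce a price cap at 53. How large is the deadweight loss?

8333.33

In inverse form: demand P = 79 − 0.004Q, supply P = 45 + 0.002Q.
Competitive equilibrium: 79 − 0.004Q = 45 + 0.002Q → Q* = 5666.6667, P* = 56.3333.
At the ceiling P = 53, quantity supplied = (53 − 45)/0.002 = 4000.
Willingness to pay at Q' = 4000: 79 − 0.004·4000 = 63.
ΔQ = 5666.6667 − 4000 = 1666.6667; wedge = 63 − 53 = 10.
Welfare loss = ½ × 1666.6667 × 10 = 8333.33.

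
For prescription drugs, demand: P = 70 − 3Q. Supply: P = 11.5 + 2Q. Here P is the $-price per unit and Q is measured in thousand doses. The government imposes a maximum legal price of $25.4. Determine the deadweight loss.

$56.41 thousand

Competitive equilibrium: 70 − 3Q = 11.5 + 2Q → Q* = 11.7, P* = 34.9.
At the ceiling P = 25.4, quantity supplied = (25.4 − 11.5)/2 = 6.95.
Willingness to pay at Q' = 6.95: 70 − 3·6.95 = 49.15.
ΔQ = 11.7 − 6.95 = 4.75; wedge = 49.15 − 25.4 = 23.75.
DWL = ½ × 4.75 × 23.75 = $56.41 thousand.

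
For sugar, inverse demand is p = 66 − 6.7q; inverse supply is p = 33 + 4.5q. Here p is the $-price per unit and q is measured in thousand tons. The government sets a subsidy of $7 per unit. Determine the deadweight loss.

Competitive equilibrium: 66 − 6.7q = 33 + 4.5q → q* = 2.9464, p* = 46.2589.
The subsidy lowers effective supply by 7: p = 26 + 4.5q.
New quantity: 66 − 6.7q = 26 + 4.5q → q' = 3.5714.
Overproduction Δq = 3.5714 − 2.9464 = 0.625; wedge = subsidy = 7.
DWL = ½ × 0.625 × 7 = $2.19 thousand.

$2.19 thousand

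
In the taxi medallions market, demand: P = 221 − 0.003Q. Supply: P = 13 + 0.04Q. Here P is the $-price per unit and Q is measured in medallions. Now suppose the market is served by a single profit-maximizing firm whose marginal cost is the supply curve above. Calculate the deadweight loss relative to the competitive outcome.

Competitive equilibrium: 221 − 0.003Q = 13 + 0.04Q → Q* = 4837.2093, P* = 206.4884.
Marginal revenue: MR = 221 − 0.006Q. Set MR = MC: 221 − 0.006Q = 13 + 0.04Q → Q_m = 4521.7391.
Price P_m = 221 − 0.003·4521.7391 = 207.4348; MC(Q_m) = 13 + 0.04·4521.7391 = 193.8696.
Competitive Q* = 4837.2093, so ΔQ = 315.4702; wedge = 207.4348 − 193.8696 = 13.5652.
Deadweight loss = ½ × 315.4702 × 13.5652 = $2139.71.

$2139.71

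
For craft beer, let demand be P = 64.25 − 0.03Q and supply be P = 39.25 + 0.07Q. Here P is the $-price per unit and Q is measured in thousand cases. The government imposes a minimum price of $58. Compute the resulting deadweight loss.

Competitive equilibrium: 64.25 − 0.03Q = 39.25 + 0.07Q → Q* = 250, P* = 56.75.
At the floor P = 58, quantity demanded = (64.25 − 58)/0.03 = 208.3333.
Sellers' marginal cost at Q' = 208.3333: 39.25 + 0.07·208.3333 = 53.8333.
ΔQ = 250 − 208.3333 = 41.6667; wedge = 58 − 53.8333 = 4.1667.
The triangle = ½ × 41.6667 × 4.1667 = $86.81 thousand.

$86.81 thousand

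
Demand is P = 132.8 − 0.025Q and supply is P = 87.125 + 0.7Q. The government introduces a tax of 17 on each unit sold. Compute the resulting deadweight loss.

Competitive equilibrium: 132.8 − 0.025Q = 87.125 + 0.7Q → Q* = 63, P* = 131.225.
With the tax, the buyer price exceeds the seller price by 17: (132.8 − 0.025Q) − (87.125 + 0.7Q) = 17 → Q' = 39.5517.
ΔQ = 63 − 39.5517 = 23.4483; the wedge equals the tax, 17.
The triangle = ½ × 23.4483 × 17 = 199.31.

199.31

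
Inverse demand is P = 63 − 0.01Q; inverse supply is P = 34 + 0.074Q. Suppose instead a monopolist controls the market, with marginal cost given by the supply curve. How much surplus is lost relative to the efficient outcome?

56.65

Competitive equilibrium: 63 − 0.01Q = 34 + 0.074Q → Q* = 345.2381, P* = 59.5476.
Marginal revenue: MR = 63 − 0.02Q. Set MR = MC: 63 − 0.02Q = 34 + 0.074Q → Q_m = 308.5106.
Price P_m = 63 − 0.01·308.5106 = 59.9149; MC(Q_m) = 34 + 0.074·308.5106 = 56.8298.
Competitive Q* = 345.2381, so ΔQ = 36.7275; wedge = 59.9149 − 56.8298 = 3.0851.
The triangle = ½ × 36.7275 × 3.0851 = 56.65.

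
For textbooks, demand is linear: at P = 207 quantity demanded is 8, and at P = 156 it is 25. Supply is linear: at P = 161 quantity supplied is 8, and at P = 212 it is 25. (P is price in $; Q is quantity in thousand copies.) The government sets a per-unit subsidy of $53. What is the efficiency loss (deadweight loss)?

Demand slope = (156 − 207)/(25 − 8) = −3, so P = 231 − 3Q.
Supply slope = (212 − 161)/(25 − 8) = 3, so P = 137 + 3Q.
Competitive equilibrium: 231 − 3Q = 137 + 3Q → Q* = 15.6667, P* = 184.
The subsidy lowers effective supply by 53: P = 84 + 3Q.
New quantity: 231 − 3Q = 84 + 3Q → Q' = 24.5.
Overproduction ΔQ = 24.5 − 15.6667 = 8.8333; wedge = subsidy = 53.
The triangle = ½ × 8.8333 × 53 = $234.08 thousand.

$234.08 thousand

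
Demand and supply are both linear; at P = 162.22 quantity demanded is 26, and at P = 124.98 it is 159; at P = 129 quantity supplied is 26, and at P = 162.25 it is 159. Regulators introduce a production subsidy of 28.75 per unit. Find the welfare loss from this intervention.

Demand slope = (124.98 − 162.22)/(159 − 26) = −0.28, so P = 169.5 − 0.28Q.
Supply slope = (162.25 − 129)/(159 − 26) = 0.25, so P = 122.5 + 0.25Q.
Competitive equilibrium: 169.5 − 0.28Q = 122.5 + 0.25Q → Q* = 88.6792, P* = 144.6698.
The subsidy lowers effective supply by 28.75: P = 93.75 + 0.25Q.
New quantity: 169.5 − 0.28Q = 93.75 + 0.25Q → Q' = 142.9245.
Overproduction ΔQ = 142.9245 − 88.6792 = 54.2453; wedge = subsidy = 28.75.
DWL = ½ × 54.2453 × 28.75 = 779.78.

779.78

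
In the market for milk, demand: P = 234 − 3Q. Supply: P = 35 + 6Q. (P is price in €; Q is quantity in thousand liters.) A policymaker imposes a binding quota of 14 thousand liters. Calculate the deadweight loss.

€296.06 thousand

Competitive equilibrium: 234 − 3Q = 35 + 6Q → Q* = 22.1111, P* = 167.6667.
At Q = 14: demand price = 234 − 3·14 = 192; supply price = 35 + 6·14 = 119.
ΔQ = 22.1111 − 14 = 8.1111; wedge = 192 − 119 = 73.
The triangle = ½ × 8.1111 × 73 = €296.06 thousand.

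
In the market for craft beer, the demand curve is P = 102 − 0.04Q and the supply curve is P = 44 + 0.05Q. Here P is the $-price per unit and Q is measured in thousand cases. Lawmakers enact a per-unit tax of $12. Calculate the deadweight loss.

$800 thousand

Competitive equilibrium: 102 − 0.04Q = 44 + 0.05Q → Q* = 644.4444, P* = 76.2222.
With the tax, the buyer price exceeds the seller price by 12: (102 − 0.04Q) − (44 + 0.05Q) = 12 → Q' = 511.1111.
ΔQ = 644.4444 − 511.1111 = 133.3333; the wedge equals the tax, 12.
Welfare loss = ½ × 133.3333 × 12 = $800 thousand.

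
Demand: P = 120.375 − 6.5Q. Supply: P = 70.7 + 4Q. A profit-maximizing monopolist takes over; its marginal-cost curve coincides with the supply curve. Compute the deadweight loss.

17.18

Competitive equilibrium: 120.375 − 6.5Q = 70.7 + 4Q → Q* = 4.731, P* = 89.6238.
Marginal revenue: MR = 120.375 − 13Q. Set MR = MC: 120.375 − 13Q = 70.7 + 4Q → Q_m = 2.9221.
Price P_m = 120.375 − 6.5·2.9221 = 101.3814; MC(Q_m) = 70.7 + 4·2.9221 = 82.3884.
Competitive Q* = 4.731, so ΔQ = 1.8089; wedge = 101.3814 − 82.3884 = 18.993.
DWL = ½ × 1.8089 × 18.993 = 17.18.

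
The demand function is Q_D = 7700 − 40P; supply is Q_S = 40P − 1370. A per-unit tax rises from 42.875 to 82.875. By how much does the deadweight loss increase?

In inverse form: demand P = 192.5 − 0.025Q, supply P = 34.25 + 0.025Q.
Competitive equilibrium: 192.5 − 0.025Q = 34.25 + 0.025Q → Q* = 3165, P* = 113.375.
For a per-unit tax t: ΔQ = t/0.05, so DWL = ½·t·(t/0.05) = t²/0.1.
At t = 42.875: DWL = 18382.656. At t = 82.875: DWL = 68682.656.
Increase = 68682.656 − 18382.656 = 50300.

50300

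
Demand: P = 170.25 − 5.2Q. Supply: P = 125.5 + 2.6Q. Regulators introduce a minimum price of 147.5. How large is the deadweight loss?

7.24

Competitive equilibrium: 170.25 − 5.2Q = 125.5 + 2.6Q → Q* = 5.7372, P* = 140.4167.
At the floor P = 147.5, quantity demanded = (170.25 − 147.5)/5.2 = 4.375.
Sellers' marginal cost at Q' = 4.375: 125.5 + 2.6·4.375 = 136.875.
ΔQ = 5.7372 − 4.375 = 1.3622; wedge = 147.5 − 136.875 = 10.625.
Deadweight loss = ½ × 1.3622 × 10.625 = 7.24.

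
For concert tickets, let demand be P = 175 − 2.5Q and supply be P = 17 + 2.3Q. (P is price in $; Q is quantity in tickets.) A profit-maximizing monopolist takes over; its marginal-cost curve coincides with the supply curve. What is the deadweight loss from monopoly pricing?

Competitive equilibrium: 175 − 2.5Q = 17 + 2.3Q → Q* = 32.91667, P* = 92.70833.
Marginal revenue: MR = 175 − 5Q. Set MR = MC: 175 − 5Q = 17 + 2.3Q → Q_m = 21.64384.
Price P_m = 175 − 2.5·21.64384 = 120.8904; MC(Q_m) = 17 + 2.3·21.64384 = 66.78083.
Competitive Q* = 32.91667, so ΔQ = 11.27283; wedge = 120.8904 − 66.78083 = 54.10957.
The triangle = ½ × 11.27283 × 54.10957 = $304.98.

$304.98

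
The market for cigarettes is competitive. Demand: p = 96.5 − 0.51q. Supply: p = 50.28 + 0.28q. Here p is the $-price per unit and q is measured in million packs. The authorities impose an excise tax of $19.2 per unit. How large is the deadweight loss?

$233.32 million

Competitive equilibrium: 96.5 − 0.51q = 50.28 + 0.28q → q* = 58.5063, p* = 66.6618.
With the tax, the buyer price exceeds the seller price by 19.2: (96.5 − 0.51q) − (50.28 + 0.28q) = 19.2 → q' = 34.2025.
Δq = 58.5063 − 34.2025 = 24.3038; the wedge equals the tax, 19.2.
Deadweight loss = ½ × 24.3038 × 19.2 = $233.32 million.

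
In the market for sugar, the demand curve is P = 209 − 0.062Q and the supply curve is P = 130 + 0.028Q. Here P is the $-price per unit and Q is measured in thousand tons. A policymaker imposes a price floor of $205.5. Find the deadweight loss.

Competitive equilibrium: 209 − 0.062Q = 130 + 0.028Q → Q* = 877.77778, P* = 154.57778.
At the floor P = 205.5, quantity demanded = (209 − 205.5)/0.062 = 56.45161.
Sellers' marginal cost at Q' = 56.45161: 130 + 0.028·56.45161 = 131.58065.
ΔQ = 877.77778 − 56.45161 = 821.32617; wedge = 205.5 − 131.58065 = 73.91935.
DWL = ½ × 821.32617 × 73.91935 = $30355.95 thousand.

$30355.95 thousand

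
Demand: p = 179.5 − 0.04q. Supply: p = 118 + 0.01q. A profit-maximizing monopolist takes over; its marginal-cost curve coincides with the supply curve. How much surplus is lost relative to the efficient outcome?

Competitive equilibrium: 179.5 − 0.04q = 118 + 0.01q → q* = 1230, p* = 130.3.
Marginal revenue: MR = 179.5 − 0.08q. Set MR = MC: 179.5 − 0.08q = 118 + 0.01q → q_m = 683.33333.
Price p_m = 179.5 − 0.04·683.33333 = 152.16667; MC(q_m) = 118 + 0.01·683.33333 = 124.83333.
Competitive q* = 1230, so Δq = 546.66667; wedge = 152.16667 − 124.83333 = 27.33334.
DWL = ½ × 546.66667 × 27.33334 = 7471.11.

7471.11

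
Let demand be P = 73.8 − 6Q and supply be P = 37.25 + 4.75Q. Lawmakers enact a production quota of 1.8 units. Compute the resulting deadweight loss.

Competitive equilibrium: 73.8 − 6Q = 37.25 + 4.75Q → Q* = 3.4, P* = 53.4.
At Q = 1.8: demand price = 73.8 − 6·1.8 = 63; supply price = 37.25 + 4.75·1.8 = 45.8.
ΔQ = 3.4 − 1.8 = 1.6; wedge = 63 − 45.8 = 17.2.
Welfare loss = ½ × 1.6 × 17.2 = 13.76.

13.76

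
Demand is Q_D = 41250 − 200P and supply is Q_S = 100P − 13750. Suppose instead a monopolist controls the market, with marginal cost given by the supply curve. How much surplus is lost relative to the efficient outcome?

In inverse form: demand P = 206.25 − 0.005Q, supply P = 137.5 + 0.01Q.
Competitive equilibrium: 206.25 − 0.005Q = 137.5 + 0.01Q → Q* = 4583.33333, P* = 183.33333.
Marginal revenue: MR = 206.25 − 0.01Q. Set MR = MC: 206.25 − 0.01Q = 137.5 + 0.01Q → Q_m = 3437.5.
Price P_m = 206.25 − 0.005·3437.5 = 189.0625; MC(Q_m) = 137.5 + 0.01·3437.5 = 171.875.
Competitive Q* = 4583.33333, so ΔQ = 1145.83333; wedge = 189.0625 − 171.875 = 17.1875.
The triangle = ½ × 1145.83333 × 17.1875 = 9847.01.

9847.01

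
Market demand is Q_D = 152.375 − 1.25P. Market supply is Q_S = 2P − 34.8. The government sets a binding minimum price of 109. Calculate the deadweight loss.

2684.04

In inverse form: demand P = 121.9 − 0.8Q, supply P = 17.4 + 0.5Q.
Competitive equilibrium: 121.9 − 0.8Q = 17.4 + 0.5Q → Q* = 80.3846, P* = 57.5923.
At the floor P = 109, quantity demanded = (121.9 − 109)/0.8 = 16.125.
Sellers' marginal cost at Q' = 16.125: 17.4 + 0.5·16.125 = 25.4625.
ΔQ = 80.3846 − 16.125 = 64.2596; wedge = 109 − 25.4625 = 83.5375.
DWL = ½ × 64.2596 × 83.5375 = 2684.04.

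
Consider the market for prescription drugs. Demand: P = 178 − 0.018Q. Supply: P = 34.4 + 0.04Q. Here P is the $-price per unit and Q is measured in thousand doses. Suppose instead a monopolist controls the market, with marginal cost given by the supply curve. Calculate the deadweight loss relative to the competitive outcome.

Competitive equilibrium: 178 − 0.018Q = 34.4 + 0.04Q → Q* = 2475.86207, P* = 133.43448.
Marginal revenue: MR = 178 − 0.036Q. Set MR = MC: 178 − 0.036Q = 34.4 + 0.04Q → Q_m = 1889.47368.
Price P_m = 178 − 0.018·1889.47368 = 143.98947; MC(Q_m) = 34.4 + 0.04·1889.47368 = 109.97895.
Competitive Q* = 2475.86207, so ΔQ = 586.38839; wedge = 143.98947 − 109.97895 = 34.01052.
Deadweight loss = ½ × 586.38839 × 34.01052 = $9971.69 thousand.

$9971.69 thousand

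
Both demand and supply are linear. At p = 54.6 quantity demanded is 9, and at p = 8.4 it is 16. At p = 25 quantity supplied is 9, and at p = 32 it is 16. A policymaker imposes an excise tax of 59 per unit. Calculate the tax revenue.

Demand slope = (8.4 − 54.6)/(16 − 9) = −6.6, so p = 114 − 6.6q.
Supply slope = (32 − 25)/(16 − 9) = 1, so p = 16 + q.
Competitive equilibrium: 114 − 6.6q = 16 + q → q* = 12.8947, p* = 28.8947.
With the tax, the buyer price exceeds the seller price by 59: (114 − 6.6q) − (16 + q) = 59 → q' = 5.1316.
Tax revenue = 59 × 5.1316 = 302.76.

302.76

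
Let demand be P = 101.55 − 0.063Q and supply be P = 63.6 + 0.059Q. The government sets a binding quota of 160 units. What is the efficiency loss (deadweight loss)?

1392.07

Competitive equilibrium: 101.55 − 0.063Q = 63.6 + 0.059Q → Q* = 311.0656, P* = 81.9529.
At Q = 160: demand price = 101.55 − 0.063·160 = 91.47; supply price = 63.6 + 0.059·160 = 73.04.
ΔQ = 311.0656 − 160 = 151.0656; wedge = 91.47 − 73.04 = 18.43.
Deadweight loss = ½ × 151.0656 × 18.43 = 1392.07.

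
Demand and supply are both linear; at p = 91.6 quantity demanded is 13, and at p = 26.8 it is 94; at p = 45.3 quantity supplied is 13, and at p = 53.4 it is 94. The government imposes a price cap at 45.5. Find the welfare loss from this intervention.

Demand slope = (26.8 − 91.6)/(94 − 13) = −0.8, so p = 102 − 0.8q.
Supply slope = (53.4 − 45.3)/(94 − 13) = 0.1, so p = 44 + 0.1q.
Competitive equilibrium: 102 − 0.8q = 44 + 0.1q → q* = 64.4444, p* = 50.4444.
At the ceiling p = 45.5, quantity supplied = (45.5 − 44)/0.1 = 15.
Willingness to pay at q' = 15: 102 − 0.8·15 = 90.
Δq = 64.4444 − 15 = 49.4444; wedge = 90 − 45.5 = 44.5.
Welfare loss = ½ × 49.4444 × 44.5 = 1100.14.

1100.14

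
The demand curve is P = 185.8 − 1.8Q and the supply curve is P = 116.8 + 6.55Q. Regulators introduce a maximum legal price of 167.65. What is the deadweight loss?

Competitive equilibrium: 185.8 − 1.8Q = 116.8 + 6.55Q → Q* = 8.2635, P* = 170.9257.
At the ceiling P = 167.65, quantity supplied = (167.65 − 116.8)/6.55 = 7.7634.
Willingness to pay at Q' = 7.7634: 185.8 − 1.8·7.7634 = 171.8259.
ΔQ = 8.2635 − 7.7634 = 0.5001; wedge = 171.8259 − 167.65 = 4.1759.
Welfare loss = ½ × 0.5001 × 4.1759 = 1.04.

1.04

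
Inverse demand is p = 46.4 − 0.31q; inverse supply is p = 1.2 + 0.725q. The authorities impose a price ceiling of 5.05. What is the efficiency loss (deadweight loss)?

761.54

Competitive equilibrium: 46.4 − 0.31q = 1.2 + 0.725q → q* = 43.6715, p* = 32.8618.
At the ceiling p = 5.05, quantity supplied = (5.05 − 1.2)/0.725 = 5.3103.
Willingness to pay at q' = 5.3103: 46.4 − 0.31·5.3103 = 44.7538.
Δq = 43.6715 − 5.3103 = 38.3612; wedge = 44.7538 − 5.05 = 39.7038.
The triangle = ½ × 38.3612 × 39.7038 = 761.54.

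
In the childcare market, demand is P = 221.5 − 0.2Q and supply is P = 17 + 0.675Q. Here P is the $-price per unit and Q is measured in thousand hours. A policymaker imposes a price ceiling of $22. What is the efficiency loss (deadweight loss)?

Competitive equilibrium: 221.5 − 0.2Q = 17 + 0.675Q → Q* = 233.7143, P* = 174.7571.
At the ceiling P = 22, quantity supplied = (22 − 17)/0.675 = 7.4074.
Willingness to pay at Q' = 7.4074: 221.5 − 0.2·7.4074 = 220.0185.
ΔQ = 233.7143 − 7.4074 = 226.3069; wedge = 220.0185 − 22 = 198.0185.
Deadweight loss = ½ × 226.3069 × 198.0185 = $22406.48 thousand.

$22406.48 thousand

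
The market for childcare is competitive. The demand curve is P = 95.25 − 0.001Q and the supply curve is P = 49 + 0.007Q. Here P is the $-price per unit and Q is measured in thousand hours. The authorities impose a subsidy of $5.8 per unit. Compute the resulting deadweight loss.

Competitive equilibrium: 95.25 − 0.001Q = 49 + 0.007Q → Q* = 5781.25, P* = 89.4688.
The subsidy lowers effective supply by 5.8: P = 43.2 + 0.007Q.
New quantity: 95.25 − 0.001Q = 43.2 + 0.007Q → Q' = 6506.25.
Overproduction ΔQ = 6506.25 − 5781.25 = 725; wedge = subsidy = 5.8.
Deadweight loss = ½ × 725 × 5.8 = $2102.50 thousand.

$2102.50 thousand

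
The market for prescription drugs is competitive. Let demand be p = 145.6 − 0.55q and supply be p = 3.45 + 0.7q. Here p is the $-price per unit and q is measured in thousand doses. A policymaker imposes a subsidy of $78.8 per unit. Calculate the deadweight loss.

$2483.776 thousand

Competitive equilibrium: 145.6 − 0.55q = 3.45 + 0.7q → q* = 113.72, p* = 83.054.
The subsidy lowers effective supply by 78.8: p = 0.7q − 75.35.
New quantity: 145.6 − 0.55q = 0.7q − 75.35 → q' = 176.76.
Overproduction Δq = 176.76 − 113.72 = 63.04; wedge = subsidy = 78.8.
Deadweight loss = ½ × 63.04 × 78.8 = $2483.776 thousand.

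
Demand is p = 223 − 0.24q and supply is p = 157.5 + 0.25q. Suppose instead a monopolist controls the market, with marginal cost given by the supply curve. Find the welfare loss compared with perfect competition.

473.19

Competitive equilibrium: 223 − 0.24q = 157.5 + 0.25q → q* = 133.6735, p* = 190.9184.
Marginal revenue: MR = 223 − 0.48q. Set MR = MC: 223 − 0.48q = 157.5 + 0.25q → q_m = 89.726.
Price p_m = 223 − 0.24·89.726 = 201.4658; MC(q_m) = 157.5 + 0.25·89.726 = 179.9315.
Competitive q* = 133.6735, so Δq = 43.9475; wedge = 201.4658 − 179.9315 = 21.5343.
DWL = ½ × 43.9475 × 21.5343 = 473.19.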